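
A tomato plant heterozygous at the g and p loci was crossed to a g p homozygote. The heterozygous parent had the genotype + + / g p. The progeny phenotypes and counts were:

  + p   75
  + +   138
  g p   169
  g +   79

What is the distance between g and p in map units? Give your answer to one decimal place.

33.4 map units

The recombinant classes are + p and g +: 75 + 79 = 154.
Recombination frequency = 154/461 = 0.3341 ≈ 33.4%, i.e. 33.4 map units.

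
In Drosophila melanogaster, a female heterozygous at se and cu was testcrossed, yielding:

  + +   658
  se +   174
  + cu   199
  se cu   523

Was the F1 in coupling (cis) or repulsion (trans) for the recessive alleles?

cis

The two most frequent classes are + + (658) and se cu (523); these are the parental (non-recombinant) types.
So the F1 carried + + on one chromosome and se cu on the other — the recessive alleles are on the same chromosome (cis / coupling).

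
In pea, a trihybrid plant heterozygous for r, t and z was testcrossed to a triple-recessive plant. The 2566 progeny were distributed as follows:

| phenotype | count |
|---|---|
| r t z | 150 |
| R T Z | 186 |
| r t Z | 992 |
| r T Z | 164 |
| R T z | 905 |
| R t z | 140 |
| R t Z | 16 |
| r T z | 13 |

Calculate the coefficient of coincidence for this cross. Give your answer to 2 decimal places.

0.61

The two most frequent reciprocal classes, r t Z and R T z, are the parental types, so the F1 was r t Z / R T z.
The two rarest classes, R t Z and r T z, are the double crossovers. Comparing them with the parentals, only the r allele has switched, so r is the middle locus and the order is z – r – t.
z–r: (336 + 29)/2566 = 0.1422; r–t: (304 + 29)/2566 = 0.1298.
Expected DCO frequency = 0.1422 × 0.1298 ≈ 0.01846; observed = 29/2566 ≈ 0.01130.
Coefficient of coincidence = 0.01130/0.01846 ≈ 0.61.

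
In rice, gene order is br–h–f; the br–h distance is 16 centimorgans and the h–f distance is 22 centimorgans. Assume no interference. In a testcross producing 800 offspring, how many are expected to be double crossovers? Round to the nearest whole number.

Map distances give recombination frequencies of 0.160 and 0.220 for the two intervals.
With no interference, expected double-crossover frequency = 0.160 × 0.220 = 0.03520.
Expected number = 0.03520 × 800 = 28.16 ≈ 28.

28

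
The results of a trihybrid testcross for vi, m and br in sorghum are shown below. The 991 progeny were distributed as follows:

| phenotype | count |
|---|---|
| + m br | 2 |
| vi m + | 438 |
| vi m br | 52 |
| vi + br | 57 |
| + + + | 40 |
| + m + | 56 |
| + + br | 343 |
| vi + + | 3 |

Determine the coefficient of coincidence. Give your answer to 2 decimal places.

0.43

The two most frequent reciprocal classes, vi m + and + + br, are the parental types, so the F1 was vi m + / + + br.
The two rarest classes, vi + + and + m br, are the double crossovers. Comparing them with the parentals, only the m allele has switched, so m is the middle locus and the order is br – m – vi.
br–m: (92 + 5)/991 = 0.0979; m–vi: (113 + 5)/991 = 0.1191.
Expected DCO frequency = 0.0979 × 0.1191 ≈ 0.01166; observed = 5/991 ≈ 0.00505.
Coefficient of coincidence = 0.00505/0.01166 ≈ 0.43.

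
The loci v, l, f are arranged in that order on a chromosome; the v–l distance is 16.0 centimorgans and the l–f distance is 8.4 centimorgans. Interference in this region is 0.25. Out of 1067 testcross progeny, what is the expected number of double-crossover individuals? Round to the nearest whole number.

11

Map distances give recombination frequencies of 0.160 and 0.084 for the two intervals.
With interference 0.25 (so coincidence = 0.75), expected double-crossover frequency = 0.160 × 0.084 × 0.75 = 0.01008.
Expected number = 0.01008 × 1067 = 10.76 ≈ 11.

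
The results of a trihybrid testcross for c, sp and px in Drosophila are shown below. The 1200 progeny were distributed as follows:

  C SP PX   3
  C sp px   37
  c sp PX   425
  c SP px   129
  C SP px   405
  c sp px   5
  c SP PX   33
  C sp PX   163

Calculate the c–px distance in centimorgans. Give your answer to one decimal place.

25.0 centimorgans

The two most frequent reciprocal classes, C SP px and c sp PX, are the parental types, so the F1 was C SP px / c sp PX.
The two rarest classes, C SP PX and c sp px, are the double crossovers. Comparing them with the parentals, only the px allele has switched, so px is the middle locus and the order is sp – px – c.
Crossovers in the px–c interval produce the single-crossover classes c SP px and C sp PX (129 + 163 = 292) plus the double crossovers (8).
RF(px–c) = (292 + 8) / 1200 = 300/1200 = 0.2500 → 25.0 centimorgans.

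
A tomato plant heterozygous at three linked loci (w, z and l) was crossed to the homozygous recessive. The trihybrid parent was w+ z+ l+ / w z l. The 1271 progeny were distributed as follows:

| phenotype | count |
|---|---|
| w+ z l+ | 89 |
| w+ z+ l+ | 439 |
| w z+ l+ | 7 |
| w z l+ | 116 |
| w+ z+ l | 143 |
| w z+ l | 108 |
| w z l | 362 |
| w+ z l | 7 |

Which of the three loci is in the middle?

w

The two rarest classes, w z+ l+ and w+ z l, are the double crossovers. Comparing them with the parentals, only the w allele has switched, so w is the middle locus and the order is z – w – l.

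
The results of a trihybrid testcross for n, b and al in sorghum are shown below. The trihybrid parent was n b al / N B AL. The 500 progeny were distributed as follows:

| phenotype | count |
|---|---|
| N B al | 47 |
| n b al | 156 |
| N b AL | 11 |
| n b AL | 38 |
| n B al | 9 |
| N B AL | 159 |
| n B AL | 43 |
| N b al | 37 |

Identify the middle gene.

b

The two rarest classes, n B al and N b AL, are the double crossovers. Comparing them with the parentals, only the b allele has switched, so b is the middle locus and the order is n – b – al.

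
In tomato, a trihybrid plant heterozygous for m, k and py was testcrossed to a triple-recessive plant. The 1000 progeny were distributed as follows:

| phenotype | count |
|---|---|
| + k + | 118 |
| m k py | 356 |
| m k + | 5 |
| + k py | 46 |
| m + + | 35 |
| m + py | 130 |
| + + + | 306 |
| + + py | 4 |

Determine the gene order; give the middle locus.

The two most frequent reciprocal classes, + + + and m k py, are the parental types, so the F1 was + + + / m k py.
The two rarest classes, + + py and m k +, are the double crossovers. Comparing them with the parentals, only the py allele has switched, so py is the middle locus and the order is m – py – k.

py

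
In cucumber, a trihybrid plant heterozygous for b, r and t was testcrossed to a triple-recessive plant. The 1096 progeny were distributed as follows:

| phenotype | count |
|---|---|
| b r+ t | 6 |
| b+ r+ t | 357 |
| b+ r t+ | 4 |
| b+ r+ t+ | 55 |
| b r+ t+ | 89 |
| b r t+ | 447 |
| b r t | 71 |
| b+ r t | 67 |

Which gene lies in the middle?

The two most frequent reciprocal classes, b r t+ and b+ r+ t, are the parental types, so the F1 was b r t+ / b+ r+ t.
The two rarest classes, b+ r t+ and b r+ t, are the double crossovers. Comparing them with the parentals, only the b allele has switched, so b is the middle locus and the order is r – b – t.

b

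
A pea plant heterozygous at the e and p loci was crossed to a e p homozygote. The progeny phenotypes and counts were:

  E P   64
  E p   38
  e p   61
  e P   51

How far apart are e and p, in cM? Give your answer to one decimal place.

The two most frequent classes, E P (64) and e p (61), are the parental types, so the F1 was E P / e p.
The recombinant classes are E p and e P: 38 + 51 = 89.
Recombination frequency = 89/214 = 0.4159 ≈ 41.6%, i.e. 41.6 cM.

41.6 cM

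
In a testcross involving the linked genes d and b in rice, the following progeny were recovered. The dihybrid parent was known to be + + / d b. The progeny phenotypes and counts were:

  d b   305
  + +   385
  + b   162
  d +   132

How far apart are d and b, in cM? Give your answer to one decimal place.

29.9 cM

The recombinant classes are + b and d +: 162 + 132 = 294.
Recombination frequency = 294/984 = 0.2988 ≈ 29.9%, i.e. 29.9 cM.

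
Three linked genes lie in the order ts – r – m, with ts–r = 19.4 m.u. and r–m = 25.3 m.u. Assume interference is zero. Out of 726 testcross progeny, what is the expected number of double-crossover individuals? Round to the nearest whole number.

Map distances give recombination frequencies of 0.194 and 0.253 for the two intervals.
With no interference, expected double-crossover frequency = 0.194 × 0.253 = 0.04908.
Expected number = 0.04908 × 726 = 35.63 ≈ 36.

36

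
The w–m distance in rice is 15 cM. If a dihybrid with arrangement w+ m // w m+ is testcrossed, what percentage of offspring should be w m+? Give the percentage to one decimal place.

42.5%

A map distance of 15 cM corresponds to a recombination frequency of 0.150.
The F1 is w+ m / w m+, so w m+ is a parental gamete class with expected frequency (1 − r)/2 = 0.850/2 = 0.4250.
That is 0.4250 = 42.5% of the progeny.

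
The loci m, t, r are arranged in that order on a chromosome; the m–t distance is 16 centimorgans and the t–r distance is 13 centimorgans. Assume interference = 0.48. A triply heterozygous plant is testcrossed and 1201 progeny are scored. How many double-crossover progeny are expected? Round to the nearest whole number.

Map distances give recombination frequencies of 0.160 and 0.130 for the two intervals.
With interference 0.48 (so coincidence = 0.52), expected double-crossover frequency = 0.160 × 0.130 × 0.52 = 0.01082.
Expected number = 0.01082 × 1201 = 12.99 ≈ 13.

13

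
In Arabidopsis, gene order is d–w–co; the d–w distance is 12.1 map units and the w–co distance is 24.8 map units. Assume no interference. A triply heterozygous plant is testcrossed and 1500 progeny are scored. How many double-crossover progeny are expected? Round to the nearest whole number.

45

Map distances give recombination frequencies of 0.121 and 0.248 for the two intervals.
With no interference, expected double-crossover frequency = 0.121 × 0.248 = 0.03001.
Expected number = 0.03001 × 1500 = 45.01 ≈ 45.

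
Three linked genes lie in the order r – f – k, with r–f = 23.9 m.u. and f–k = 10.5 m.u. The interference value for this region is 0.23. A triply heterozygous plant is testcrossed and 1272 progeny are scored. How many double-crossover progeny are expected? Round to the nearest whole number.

Map distances give recombination frequencies of 0.239 and 0.105 for the two intervals.
With interference 0.23 (so coincidence = 0.77), expected double-crossover frequency = 0.239 × 0.105 × 0.77 = 0.01932.
Expected number = 0.01932 × 1272 = 24.58 ≈ 25.

25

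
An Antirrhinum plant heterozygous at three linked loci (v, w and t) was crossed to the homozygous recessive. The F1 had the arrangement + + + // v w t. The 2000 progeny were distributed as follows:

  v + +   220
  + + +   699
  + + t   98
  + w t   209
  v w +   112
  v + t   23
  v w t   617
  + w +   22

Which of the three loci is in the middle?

The two rarest classes, + w + and v + t, are the double crossovers. Comparing them with the parentals, only the w allele has switched, so w is the middle locus and the order is v – w – t.

w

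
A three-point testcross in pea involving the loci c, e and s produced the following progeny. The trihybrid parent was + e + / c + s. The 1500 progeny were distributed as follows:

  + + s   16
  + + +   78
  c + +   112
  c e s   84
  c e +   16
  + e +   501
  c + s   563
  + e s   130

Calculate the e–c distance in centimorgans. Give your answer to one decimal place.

12.9 centimorgans

The two rarest classes, c e + and + + s, are the double crossovers. Comparing them with the parentals, only the c allele has switched, so c is the middle locus and the order is e – c – s.
Crossovers in the e–c interval produce the single-crossover classes + + + and c e s (78 + 84 = 162) plus the double crossovers (32).
RF(e–c) = (162 + 32) / 1500 = 194/1500 = 0.1293 → 12.9 centimorgans.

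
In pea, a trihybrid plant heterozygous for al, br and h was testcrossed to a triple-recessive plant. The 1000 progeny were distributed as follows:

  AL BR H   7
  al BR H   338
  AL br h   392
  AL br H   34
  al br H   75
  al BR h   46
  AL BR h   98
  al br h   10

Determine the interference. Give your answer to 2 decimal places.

The two most frequent reciprocal classes, al BR H and AL br h, are the parental types, so the F1 was al BR H / AL br h.
The two rarest classes, AL BR H and al br h, are the double crossovers. Comparing them with the parentals, only the al allele has switched, so al is the middle locus and the order is h – al – br.
h–al: (80 + 17)/1000 = 0.0970; al–br: (173 + 17)/1000 = 0.1900.
Expected DCO frequency = 0.0970 × 0.1900 ≈ 0.01843; observed = 17/1000 ≈ 0.01700.
Coefficient of coincidence = 0.01700/0.01843 ≈ 0.92; interference = 1 − 0.92 = 0.08.

0.08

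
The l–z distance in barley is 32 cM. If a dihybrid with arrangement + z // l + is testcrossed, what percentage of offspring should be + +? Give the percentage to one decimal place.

16.0%

A map distance of 32 cM corresponds to a recombination frequency of 0.320.
The F1 is + z / l +, so + + is a recombinant gamete class with expected frequency r/2 = 0.320/2 = 0.1600.
That is 0.1600 = 16.0% of the progeny.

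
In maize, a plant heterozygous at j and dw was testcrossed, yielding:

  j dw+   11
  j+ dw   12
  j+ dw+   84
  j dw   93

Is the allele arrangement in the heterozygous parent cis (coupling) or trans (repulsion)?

cis

The two most frequent classes are j+ dw+ (84) and j dw (93); these are the parental (non-recombinant) types.
So the F1 carried j+ dw+ on one chromosome and j dw on the other — the recessive alleles are on the same chromosome (cis / coupling).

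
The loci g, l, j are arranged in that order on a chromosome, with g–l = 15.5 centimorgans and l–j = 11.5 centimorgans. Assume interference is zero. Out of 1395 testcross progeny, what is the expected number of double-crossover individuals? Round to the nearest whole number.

25

Map distances give recombination frequencies of 0.155 and 0.115 for the two intervals.
With no interference, expected double-crossover frequency = 0.155 × 0.115 = 0.01783.
Expected number = 0.01783 × 1395 = 24.87 ≈ 25.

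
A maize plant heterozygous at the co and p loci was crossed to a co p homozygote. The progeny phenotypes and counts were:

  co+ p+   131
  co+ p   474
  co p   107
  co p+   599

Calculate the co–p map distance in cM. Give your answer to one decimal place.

18.2 cM

The two most frequent classes, co+ p (474) and co p+ (599), are the parental types, so the F1 was co+ p / co p+.
The recombinant classes are co+ p+ and co p: 131 + 107 = 238.
Recombination frequency = 238/1311 = 0.1815 ≈ 18.2%, i.e. 18.2 cM.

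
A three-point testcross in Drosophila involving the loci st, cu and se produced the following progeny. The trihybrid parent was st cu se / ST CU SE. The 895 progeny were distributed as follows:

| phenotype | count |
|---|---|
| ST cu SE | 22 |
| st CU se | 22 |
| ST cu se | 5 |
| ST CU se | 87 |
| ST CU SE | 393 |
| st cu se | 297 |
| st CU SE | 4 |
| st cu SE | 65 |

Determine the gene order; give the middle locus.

The two rarest classes, ST cu se and st CU SE, are the double crossovers. Comparing them with the parentals, only the st allele has switched, so st is the middle locus and the order is cu – st – se.

st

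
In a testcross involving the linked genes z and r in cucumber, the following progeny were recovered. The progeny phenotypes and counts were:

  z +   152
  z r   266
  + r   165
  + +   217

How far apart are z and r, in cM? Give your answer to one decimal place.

The two most frequent classes, + + (217) and z r (266), are the parental types, so the F1 was + + / z r.
The recombinant classes are + r and z +: 165 + 152 = 317.
Recombination frequency = 317/800 = 0.3962 ≈ 39.6%, i.e. 39.6 cM.

39.6 cM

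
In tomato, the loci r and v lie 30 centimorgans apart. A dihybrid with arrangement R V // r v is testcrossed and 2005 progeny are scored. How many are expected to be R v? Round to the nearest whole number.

A map distance of 30 centimorgans corresponds to a recombination frequency of 0.300.
The F1 is R V / r v, so R v is a recombinant gamete class with expected frequency r/2 = 0.300/2 = 0.1500.
Expected number = 0.1500 × 2005 = 300.75 ≈ 301.

301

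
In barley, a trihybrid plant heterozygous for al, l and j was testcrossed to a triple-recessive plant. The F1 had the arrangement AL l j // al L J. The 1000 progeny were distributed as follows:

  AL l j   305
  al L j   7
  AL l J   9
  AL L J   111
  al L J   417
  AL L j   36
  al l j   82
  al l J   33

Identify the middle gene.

The two rarest classes, AL l J and al L j, are the double crossovers. Comparing them with the parentals, only the j allele has switched, so j is the middle locus and the order is al – j – l.

j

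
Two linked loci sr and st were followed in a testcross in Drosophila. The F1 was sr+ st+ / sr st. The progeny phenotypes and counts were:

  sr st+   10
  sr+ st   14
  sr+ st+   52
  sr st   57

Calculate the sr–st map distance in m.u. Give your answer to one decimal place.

The recombinant classes are sr+ st and sr st+: 14 + 10 = 24.
Recombination frequency = 24/133 = 0.1805 ≈ 18.0%, i.e. 18.0 m.u.

18.0 m.u.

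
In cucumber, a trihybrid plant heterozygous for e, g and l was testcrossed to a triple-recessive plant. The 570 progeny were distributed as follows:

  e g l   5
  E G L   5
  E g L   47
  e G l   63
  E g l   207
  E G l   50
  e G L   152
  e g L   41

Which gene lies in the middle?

e

The two most frequent reciprocal classes, E g l and e G L, are the parental types, so the F1 was E g l / e G L.
The two rarest classes, e g l and E G L, are the double crossovers. Comparing them with the parentals, only the e allele has switched, so e is the middle locus and the order is l – e – g.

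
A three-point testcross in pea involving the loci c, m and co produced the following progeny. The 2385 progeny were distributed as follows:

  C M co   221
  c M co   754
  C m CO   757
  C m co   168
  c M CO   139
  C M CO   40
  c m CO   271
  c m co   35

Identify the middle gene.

m

The two most frequent reciprocal classes, C m CO and c M co, are the parental types, so the F1 was C m CO / c M co.
The two rarest classes, C M CO and c m co, are the double crossovers. Comparing them with the parentals, only the m allele has switched, so m is the middle locus and the order is c – m – co.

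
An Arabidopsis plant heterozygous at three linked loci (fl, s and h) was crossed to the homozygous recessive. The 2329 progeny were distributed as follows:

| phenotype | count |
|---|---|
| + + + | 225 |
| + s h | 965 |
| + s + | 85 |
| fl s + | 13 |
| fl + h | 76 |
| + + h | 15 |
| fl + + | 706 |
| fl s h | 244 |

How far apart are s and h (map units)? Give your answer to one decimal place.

The two most frequent reciprocal classes, + s h and fl + +, are the parental types, so the F1 was + s h / fl + +.
The two rarest classes, + + h and fl s +, are the double crossovers. Comparing them with the parentals, only the s allele has switched, so s is the middle locus and the order is h – s – fl.
Crossovers in the h–s interval produce the single-crossover classes + s + and fl + h (85 + 76 = 161) plus the double crossovers (28).
RF(h–s) = (161 + 28) / 2329 = 189/2329 = 0.0812 → 8.1 map units.

8.1 map units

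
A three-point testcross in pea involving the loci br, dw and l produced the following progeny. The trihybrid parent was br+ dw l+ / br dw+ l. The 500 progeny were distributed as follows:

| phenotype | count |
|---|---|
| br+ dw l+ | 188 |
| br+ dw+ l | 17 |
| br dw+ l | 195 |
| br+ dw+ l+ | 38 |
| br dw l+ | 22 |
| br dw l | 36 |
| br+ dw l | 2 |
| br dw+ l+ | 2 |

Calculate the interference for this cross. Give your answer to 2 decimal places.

0.40

The two rarest classes, br+ dw l and br dw+ l+, are the double crossovers. Comparing them with the parentals, only the l allele has switched, so l is the middle locus and the order is dw – l – br.
dw–l: (74 + 4)/500 = 0.1560; l–br: (39 + 4)/500 = 0.0860.
Expected DCO frequency = 0.1560 × 0.0860 ≈ 0.01342; observed = 4/500 ≈ 0.00800.
Coefficient of coincidence = 0.00800/0.01342 ≈ 0.60; interference = 1 − 0.60 = 0.40.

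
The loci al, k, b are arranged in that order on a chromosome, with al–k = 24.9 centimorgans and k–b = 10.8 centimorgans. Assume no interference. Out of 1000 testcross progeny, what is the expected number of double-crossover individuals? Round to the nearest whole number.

Map distances give recombination frequencies of 0.249 and 0.108 for the two intervals.
With no interference, expected double-crossover frequency = 0.249 × 0.108 = 0.02689.
Expected number = 0.02689 × 1000 = 26.89 ≈ 27.

27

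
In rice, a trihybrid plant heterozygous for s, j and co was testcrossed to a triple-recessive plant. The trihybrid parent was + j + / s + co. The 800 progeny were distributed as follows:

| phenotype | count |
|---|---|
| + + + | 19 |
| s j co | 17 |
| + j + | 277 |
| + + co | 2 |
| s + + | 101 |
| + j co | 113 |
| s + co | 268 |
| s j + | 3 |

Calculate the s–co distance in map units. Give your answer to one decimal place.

The two rarest classes, s j + and + + co, are the double crossovers. Comparing them with the parentals, only the s allele has switched, so s is the middle locus and the order is j – s – co.
Crossovers in the s–co interval produce the single-crossover classes + j co and s + + (113 + 101 = 214) plus the double crossovers (5).
RF(s–co) = (214 + 5) / 800 = 219/800 = 0.2737 → 27.4 map units.

27.4 map units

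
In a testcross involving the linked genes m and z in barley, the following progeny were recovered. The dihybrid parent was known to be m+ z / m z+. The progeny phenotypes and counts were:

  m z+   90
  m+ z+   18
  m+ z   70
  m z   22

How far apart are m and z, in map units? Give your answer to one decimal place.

The recombinant classes are m+ z+ and m z: 18 + 22 = 40.
Recombination frequency = 40/200 = 0.2000 ≈ 20.0%, i.e. 20.0 map units.

20.0 map units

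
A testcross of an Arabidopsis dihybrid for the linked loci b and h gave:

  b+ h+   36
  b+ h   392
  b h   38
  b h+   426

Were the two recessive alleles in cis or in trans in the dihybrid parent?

The two most frequent classes are b+ h (392) and b h+ (426); these are the parental (non-recombinant) types.
So the F1 carried b+ h on one chromosome and b h+ on the other — the recessive alleles are on opposite chromosomes (trans / repulsion).

trans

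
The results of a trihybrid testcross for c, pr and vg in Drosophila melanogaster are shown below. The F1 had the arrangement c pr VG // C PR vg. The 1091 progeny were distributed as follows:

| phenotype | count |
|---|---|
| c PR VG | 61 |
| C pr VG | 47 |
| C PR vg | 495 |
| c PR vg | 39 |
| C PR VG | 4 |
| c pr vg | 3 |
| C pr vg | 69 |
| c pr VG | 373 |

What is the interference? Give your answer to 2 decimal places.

The two rarest classes, c pr vg and C PR VG, are the double crossovers. Comparing them with the parentals, only the vg allele has switched, so vg is the middle locus and the order is c – vg – pr.
c–vg: (86 + 7)/1091 = 0.0852; vg–pr: (130 + 7)/1091 = 0.1256.
Expected DCO frequency = 0.0852 × 0.1256 ≈ 0.01070; observed = 7/1091 ≈ 0.00642.
Coefficient of coincidence = 0.00642/0.01070 ≈ 0.60; interference = 1 − 0.60 = 0.40.

0.40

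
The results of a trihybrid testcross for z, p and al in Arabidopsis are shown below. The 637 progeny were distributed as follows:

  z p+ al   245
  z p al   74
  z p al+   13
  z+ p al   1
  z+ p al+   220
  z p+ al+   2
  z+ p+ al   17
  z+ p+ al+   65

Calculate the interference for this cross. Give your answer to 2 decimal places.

0.59

The two most frequent reciprocal classes, z p+ al and z+ p al+, are the parental types, so the F1 was z p+ al / z+ p al+.
The two rarest classes, z p+ al+ and z+ p al, are the double crossovers. Comparing them with the parentals, only the al allele has switched, so al is the middle locus and the order is z – al – p.
z–al: (30 + 3)/637 = 0.0518; al–p: (139 + 3)/637 = 0.2229.
Expected DCO frequency = 0.0518 × 0.2229 ≈ 0.01155; observed = 3/637 ≈ 0.00471.
Coefficient of coincidence = 0.00471/0.01155 ≈ 0.41; interference = 1 − 0.41 = 0.59.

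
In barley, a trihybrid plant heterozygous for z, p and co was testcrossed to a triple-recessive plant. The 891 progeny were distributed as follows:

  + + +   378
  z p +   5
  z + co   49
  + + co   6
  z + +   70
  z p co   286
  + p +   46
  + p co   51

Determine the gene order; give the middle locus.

The two most frequent reciprocal classes, z p co and + + +, are the parental types, so the F1 was z p co / + + +.
The two rarest classes, z p + and + + co, are the double crossovers. Comparing them with the parentals, only the co allele has switched, so co is the middle locus and the order is p – co – z.

co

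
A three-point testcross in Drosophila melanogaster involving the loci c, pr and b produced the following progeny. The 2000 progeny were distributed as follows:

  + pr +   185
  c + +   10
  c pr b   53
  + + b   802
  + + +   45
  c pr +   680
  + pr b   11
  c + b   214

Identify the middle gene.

The two most frequent reciprocal classes, c pr + and + + b, are the parental types, so the F1 was c pr + / + + b.
The two rarest classes, c + + and + pr b, are the double crossovers. Comparing them with the parentals, only the pr allele has switched, so pr is the middle locus and the order is c – pr – b.

pr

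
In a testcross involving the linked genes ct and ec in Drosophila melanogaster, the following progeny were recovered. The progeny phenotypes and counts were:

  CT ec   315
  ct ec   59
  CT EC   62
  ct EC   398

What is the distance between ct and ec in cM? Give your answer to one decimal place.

14.5 cM

The two most frequent classes, CT ec (315) and ct EC (398), are the parental types, so the F1 was CT ec / ct EC.
The recombinant classes are CT EC and ct ec: 62 + 59 = 121.
Recombination frequency = 121/834 = 0.1451 ≈ 14.5%, i.e. 14.5 cM.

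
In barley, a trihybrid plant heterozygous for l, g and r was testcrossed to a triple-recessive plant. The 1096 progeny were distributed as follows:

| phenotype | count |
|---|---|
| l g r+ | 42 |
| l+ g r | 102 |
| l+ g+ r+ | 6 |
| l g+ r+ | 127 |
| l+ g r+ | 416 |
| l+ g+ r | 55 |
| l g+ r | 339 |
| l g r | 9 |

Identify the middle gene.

The two most frequent reciprocal classes, l g+ r and l+ g r+, are the parental types, so the F1 was l g+ r / l+ g r+.
The two rarest classes, l g r and l+ g+ r+, are the double crossovers. Comparing them with the parentals, only the g allele has switched, so g is the middle locus and the order is l – g – r.

g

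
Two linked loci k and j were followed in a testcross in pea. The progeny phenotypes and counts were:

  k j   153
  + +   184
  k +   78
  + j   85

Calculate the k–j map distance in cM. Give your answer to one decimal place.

The two most frequent classes, + + (184) and k j (153), are the parental types, so the F1 was + + / k j.
The recombinant classes are + j and k +: 85 + 78 = 163.
Recombination frequency = 163/500 = 0.3260 ≈ 32.6%, i.e. 32.6 cM.

32.6 cM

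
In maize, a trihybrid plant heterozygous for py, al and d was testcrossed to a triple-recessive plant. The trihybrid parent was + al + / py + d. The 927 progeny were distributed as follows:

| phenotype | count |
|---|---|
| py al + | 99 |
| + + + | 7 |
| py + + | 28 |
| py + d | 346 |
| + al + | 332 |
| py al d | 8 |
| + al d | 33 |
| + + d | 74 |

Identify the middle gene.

al

The two rarest classes, + + + and py al d, are the double crossovers. Comparing them with the parentals, only the al allele has switched, so al is the middle locus and the order is d – al – py.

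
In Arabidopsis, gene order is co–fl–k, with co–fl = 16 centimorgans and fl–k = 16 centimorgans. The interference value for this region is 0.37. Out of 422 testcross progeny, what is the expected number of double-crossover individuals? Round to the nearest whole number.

Map distances give recombination frequencies of 0.160 and 0.160 for the two intervals.
With interference 0.37 (so coincidence = 0.63), expected double-crossover frequency = 0.160 × 0.160 × 0.63 = 0.01613.
Expected number = 0.01613 × 422 = 6.81 ≈ 7.

7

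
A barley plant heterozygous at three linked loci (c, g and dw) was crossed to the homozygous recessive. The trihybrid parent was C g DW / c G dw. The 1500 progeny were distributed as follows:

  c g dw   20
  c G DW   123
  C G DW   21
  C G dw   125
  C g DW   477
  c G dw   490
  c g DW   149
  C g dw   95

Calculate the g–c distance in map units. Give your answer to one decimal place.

The two rarest classes, C G DW and c g dw, are the double crossovers. Comparing them with the parentals, only the g allele has switched, so g is the middle locus and the order is dw – g – c.
Crossovers in the g–c interval produce the single-crossover classes c g DW and C G dw (149 + 125 = 274) plus the double crossovers (41).
RF(g–c) = (274 + 41) / 1500 = 315/1500 = 0.2100 → 21.0 map units.

21.0 map units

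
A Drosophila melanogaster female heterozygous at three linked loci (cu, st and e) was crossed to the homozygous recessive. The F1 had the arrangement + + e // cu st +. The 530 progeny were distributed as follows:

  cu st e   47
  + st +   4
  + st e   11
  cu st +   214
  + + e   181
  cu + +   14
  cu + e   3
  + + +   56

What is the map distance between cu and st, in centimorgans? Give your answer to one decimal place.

The two rarest classes, cu + e and + st +, are the double crossovers. Comparing them with the parentals, only the cu allele has switched, so cu is the middle locus and the order is e – cu – st.
Crossovers in the cu–st interval produce the single-crossover classes + st e and cu + + (11 + 14 = 25) plus the double crossovers (7).
RF(cu–st) = (25 + 7) / 530 = 32/530 = 0.0604 → 6.0 centimorgans.

6.0 centimorgans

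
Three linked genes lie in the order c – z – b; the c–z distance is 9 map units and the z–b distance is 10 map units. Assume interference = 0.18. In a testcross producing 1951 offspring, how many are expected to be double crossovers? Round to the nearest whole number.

Map distances give recombination frequencies of 0.090 and 0.100 for the two intervals.
With interference 0.18 (so coincidence = 0.82), expected double-crossover frequency = 0.090 × 0.100 × 0.82 = 0.00738.
Expected number = 0.00738 × 1951 = 14.40 ≈ 14.

14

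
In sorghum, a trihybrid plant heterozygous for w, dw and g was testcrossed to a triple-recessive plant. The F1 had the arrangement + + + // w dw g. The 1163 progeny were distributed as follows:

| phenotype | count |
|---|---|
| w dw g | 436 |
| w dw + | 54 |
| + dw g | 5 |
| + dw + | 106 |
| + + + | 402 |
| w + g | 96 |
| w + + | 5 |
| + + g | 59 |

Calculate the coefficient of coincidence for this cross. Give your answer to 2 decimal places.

0.45

The two rarest classes, w + + and + dw g, are the double crossovers. Comparing them with the parentals, only the w allele has switched, so w is the middle locus and the order is g – w – dw.
g–w: (113 + 10)/1163 = 0.1058; w–dw: (202 + 10)/1163 = 0.1823.
Expected DCO frequency = 0.1058 × 0.1823 ≈ 0.01929; observed = 10/1163 ≈ 0.00860.
Coefficient of coincidence = 0.00860/0.01929 ≈ 0.45.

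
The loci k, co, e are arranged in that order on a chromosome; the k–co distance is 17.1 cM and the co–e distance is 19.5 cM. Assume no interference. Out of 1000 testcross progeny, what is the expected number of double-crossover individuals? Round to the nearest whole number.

33

Map distances give recombination frequencies of 0.171 and 0.195 for the two intervals.
With no interference, expected double-crossover frequency = 0.171 × 0.195 = 0.03335.
Expected number = 0.03335 × 1000 = 33.35 ≈ 33.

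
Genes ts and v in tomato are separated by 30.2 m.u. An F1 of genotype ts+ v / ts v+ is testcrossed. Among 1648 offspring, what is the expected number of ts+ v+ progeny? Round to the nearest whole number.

249

A map distance of 30.2 m.u. corresponds to a recombination frequency of 0.302.
The F1 is ts+ v / ts v+, so ts+ v+ is a recombinant gamete class with expected frequency r/2 = 0.302/2 = 0.1510.
Expected number = 0.1510 × 1648 = 248.85 ≈ 249.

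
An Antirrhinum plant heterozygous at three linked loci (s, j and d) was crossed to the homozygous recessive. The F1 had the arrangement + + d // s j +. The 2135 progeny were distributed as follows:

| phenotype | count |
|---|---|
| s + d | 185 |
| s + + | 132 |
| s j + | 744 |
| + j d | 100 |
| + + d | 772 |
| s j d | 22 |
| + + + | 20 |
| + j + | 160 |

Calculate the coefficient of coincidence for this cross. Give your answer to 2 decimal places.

0.85

The two rarest classes, + + + and s j d, are the double crossovers. Comparing them with the parentals, only the d allele has switched, so d is the middle locus and the order is j – d – s.
j–d: (232 + 42)/2135 = 0.1283; d–s: (345 + 42)/2135 = 0.1813.
Expected DCO frequency = 0.1283 × 0.1813 ≈ 0.02326; observed = 42/2135 ≈ 0.01967.
Coefficient of coincidence = 0.01967/0.02326 ≈ 0.85.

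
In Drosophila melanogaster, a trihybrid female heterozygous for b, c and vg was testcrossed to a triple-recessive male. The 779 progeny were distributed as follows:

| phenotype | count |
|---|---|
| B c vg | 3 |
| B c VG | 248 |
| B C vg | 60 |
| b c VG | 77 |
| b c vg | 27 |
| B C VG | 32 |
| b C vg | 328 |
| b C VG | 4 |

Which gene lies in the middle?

The two most frequent reciprocal classes, B c VG and b C vg, are the parental types, so the F1 was B c VG / b C vg.
The two rarest classes, B c vg and b C VG, are the double crossovers. Comparing them with the parentals, only the vg allele has switched, so vg is the middle locus and the order is c – vg – b.

vg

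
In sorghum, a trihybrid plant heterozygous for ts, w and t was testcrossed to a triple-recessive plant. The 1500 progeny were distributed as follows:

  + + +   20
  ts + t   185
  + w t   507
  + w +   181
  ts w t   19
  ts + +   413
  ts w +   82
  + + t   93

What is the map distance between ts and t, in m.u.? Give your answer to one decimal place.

27.0 m.u.

The two most frequent reciprocal classes, ts + + and + w t, are the parental types, so the F1 was ts + + / + w t.
The two rarest classes, + + + and ts w t, are the double crossovers. Comparing them with the parentals, only the ts allele has switched, so ts is the middle locus and the order is t – ts – w.
Crossovers in the t–ts interval produce the single-crossover classes ts + t and + w + (185 + 181 = 366) plus the double crossovers (39).
RF(t–ts) = (366 + 39) / 1500 = 405/1500 = 0.2700 → 27.0 m.u.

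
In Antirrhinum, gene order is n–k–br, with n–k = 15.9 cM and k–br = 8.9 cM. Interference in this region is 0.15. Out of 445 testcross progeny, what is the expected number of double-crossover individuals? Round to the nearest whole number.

Map distances give recombination frequencies of 0.159 and 0.089 for the two intervals.
With interference 0.15 (so coincidence = 0.85), expected double-crossover frequency = 0.159 × 0.089 × 0.85 = 0.01203.
Expected number = 0.01203 × 445 = 5.35 ≈ 5.

5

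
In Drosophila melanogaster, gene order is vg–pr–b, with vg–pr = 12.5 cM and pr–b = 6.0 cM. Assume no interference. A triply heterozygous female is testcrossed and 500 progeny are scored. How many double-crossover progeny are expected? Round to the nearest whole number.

Map distances give recombination frequencies of 0.125 and 0.060 for the two intervals.
With no interference, expected double-crossover frequency = 0.125 × 0.060 = 0.00750.
Expected number = 0.00750 × 500 = 3.75 ≈ 4.

4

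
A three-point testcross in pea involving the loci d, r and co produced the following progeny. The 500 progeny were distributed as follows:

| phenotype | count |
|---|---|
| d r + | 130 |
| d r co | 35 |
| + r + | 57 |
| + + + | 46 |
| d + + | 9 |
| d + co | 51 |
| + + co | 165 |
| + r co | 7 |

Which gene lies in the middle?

The two most frequent reciprocal classes, + + co and d r +, are the parental types, so the F1 was + + co / d r +.
The two rarest classes, + r co and d + +, are the double crossovers. Comparing them with the parentals, only the r allele has switched, so r is the middle locus and the order is d – r – co.

r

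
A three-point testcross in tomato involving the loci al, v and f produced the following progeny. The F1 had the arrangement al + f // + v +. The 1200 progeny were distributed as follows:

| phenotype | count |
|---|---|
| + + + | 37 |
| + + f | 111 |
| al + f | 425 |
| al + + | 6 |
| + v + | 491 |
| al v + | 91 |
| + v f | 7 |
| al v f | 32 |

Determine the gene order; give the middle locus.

The two rarest classes, al + + and + v f, are the double crossovers. Comparing them with the parentals, only the f allele has switched, so f is the middle locus and the order is v – f – al.

f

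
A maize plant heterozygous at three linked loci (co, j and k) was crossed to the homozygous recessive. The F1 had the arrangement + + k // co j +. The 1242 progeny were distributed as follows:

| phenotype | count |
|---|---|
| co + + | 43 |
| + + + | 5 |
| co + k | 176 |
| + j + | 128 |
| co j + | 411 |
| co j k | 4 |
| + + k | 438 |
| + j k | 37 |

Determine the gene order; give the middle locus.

The two rarest classes, + + + and co j k, are the double crossovers. Comparing them with the parentals, only the k allele has switched, so k is the middle locus and the order is co – k – j.

k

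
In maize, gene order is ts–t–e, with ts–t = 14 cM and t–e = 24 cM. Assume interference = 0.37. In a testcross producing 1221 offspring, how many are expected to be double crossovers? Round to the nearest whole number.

Map distances give recombination frequencies of 0.140 and 0.240 for the two intervals.
With interference 0.37 (so coincidence = 0.63), expected double-crossover frequency = 0.140 × 0.240 × 0.63 = 0.02117.
Expected number = 0.02117 × 1221 = 25.85 ≈ 26.

26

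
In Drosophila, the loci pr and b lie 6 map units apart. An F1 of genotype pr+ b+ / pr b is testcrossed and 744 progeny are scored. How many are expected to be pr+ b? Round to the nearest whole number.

22

A map distance of 6 map units corresponds to a recombination frequency of 0.060.
The F1 is pr+ b+ / pr b, so pr+ b is a recombinant gamete class with expected frequency r/2 = 0.060/2 = 0.0300.
Expected number = 0.0300 × 744 = 22.32 ≈ 22.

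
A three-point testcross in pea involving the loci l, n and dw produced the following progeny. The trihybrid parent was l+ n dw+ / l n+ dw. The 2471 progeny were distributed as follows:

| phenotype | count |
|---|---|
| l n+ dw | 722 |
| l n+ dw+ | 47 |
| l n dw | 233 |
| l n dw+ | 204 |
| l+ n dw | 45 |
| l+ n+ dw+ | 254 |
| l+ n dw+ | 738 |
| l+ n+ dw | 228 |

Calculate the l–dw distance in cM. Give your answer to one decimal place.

21.2 cM

The two rarest classes, l+ n dw and l n+ dw+, are the double crossovers. Comparing them with the parentals, only the dw allele has switched, so dw is the middle locus and the order is n – dw – l.
Crossovers in the dw–l interval produce the single-crossover classes l n dw+ and l+ n+ dw (204 + 228 = 432) plus the double crossovers (92).
RF(dw–l) = (432 + 92) / 2471 = 524/2471 = 0.2121 → 21.2 cM.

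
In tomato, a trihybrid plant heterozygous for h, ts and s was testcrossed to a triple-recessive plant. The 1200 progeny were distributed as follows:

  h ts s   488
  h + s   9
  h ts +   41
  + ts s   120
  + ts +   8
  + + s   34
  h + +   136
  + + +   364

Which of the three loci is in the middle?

ts

The two most frequent reciprocal classes, h ts s and + + +, are the parental types, so the F1 was h ts s / + + +.
The two rarest classes, h + s and + ts +, are the double crossovers. Comparing them with the parentals, only the ts allele has switched, so ts is the middle locus and the order is h – ts – s.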